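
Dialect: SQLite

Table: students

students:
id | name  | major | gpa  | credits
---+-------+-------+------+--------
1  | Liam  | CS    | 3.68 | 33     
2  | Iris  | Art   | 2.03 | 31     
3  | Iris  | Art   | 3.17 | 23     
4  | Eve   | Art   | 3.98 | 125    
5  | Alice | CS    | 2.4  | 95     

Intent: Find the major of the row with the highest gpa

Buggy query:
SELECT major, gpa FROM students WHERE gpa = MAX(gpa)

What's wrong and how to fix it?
Bug: MAX(gpa) is an aggregate and cannot be used directly in WHERE

Fix: Use a subquery: WHERE gpa = (SELECT MAX(gpa) FROM students)

Corrected query:
SELECT major, gpa FROM students WHERE gpa = (SELECT MAX(gpa) FROM students)

Result:
major | gpa 
------+-----
Art   | 3.98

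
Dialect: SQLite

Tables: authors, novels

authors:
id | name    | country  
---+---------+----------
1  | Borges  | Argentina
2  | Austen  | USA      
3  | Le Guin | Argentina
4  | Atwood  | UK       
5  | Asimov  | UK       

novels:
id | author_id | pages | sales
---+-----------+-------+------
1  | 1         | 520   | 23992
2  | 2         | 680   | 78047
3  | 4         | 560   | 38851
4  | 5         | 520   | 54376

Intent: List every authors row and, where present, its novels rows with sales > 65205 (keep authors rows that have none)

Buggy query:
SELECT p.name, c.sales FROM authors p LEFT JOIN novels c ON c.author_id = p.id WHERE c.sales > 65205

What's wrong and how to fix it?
Bug: Filtering c.sales in WHERE discards the NULL rows produced by LEFT JOIN, turning it into an inner join

Fix: Move the right-table condition into the ON clause so unmatched parents are kept

Corrected query:
SELECT p.name, c.sales FROM authors p LEFT JOIN novels c ON c.author_id = p.id AND c.sales > 65205

Result:
name    | sales
--------+------
Borges  | NULL 
Austen  | 78047
Le Guin | NULL 
Atwood  | NULL 
Asimov  | NULL 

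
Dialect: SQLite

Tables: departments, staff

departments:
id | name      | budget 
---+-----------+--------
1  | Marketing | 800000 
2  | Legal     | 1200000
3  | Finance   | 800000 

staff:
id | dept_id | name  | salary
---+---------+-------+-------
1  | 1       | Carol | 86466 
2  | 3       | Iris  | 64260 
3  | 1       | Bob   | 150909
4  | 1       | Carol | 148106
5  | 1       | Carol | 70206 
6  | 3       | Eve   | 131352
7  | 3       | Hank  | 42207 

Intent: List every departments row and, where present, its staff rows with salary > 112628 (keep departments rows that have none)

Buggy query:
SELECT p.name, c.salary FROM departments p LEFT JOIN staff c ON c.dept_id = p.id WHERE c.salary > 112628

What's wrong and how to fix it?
Bug: Filtering c.salary in WHERE discards the NULL rows produced by LEFT JOIN, turning it into an inner join

Fix: Put 'c.salary > 112628' in the JOIN's ON clause instead of WHERE

Corrected query:
SELECT p.name, c.salary FROM departments p LEFT JOIN staff c ON c.dept_id = p.id AND c.salary > 112628

Result:
name      | salary
----------+-------
Marketing | 148106
Marketing | 150909
Legal     | NULL  
Finance   | 131352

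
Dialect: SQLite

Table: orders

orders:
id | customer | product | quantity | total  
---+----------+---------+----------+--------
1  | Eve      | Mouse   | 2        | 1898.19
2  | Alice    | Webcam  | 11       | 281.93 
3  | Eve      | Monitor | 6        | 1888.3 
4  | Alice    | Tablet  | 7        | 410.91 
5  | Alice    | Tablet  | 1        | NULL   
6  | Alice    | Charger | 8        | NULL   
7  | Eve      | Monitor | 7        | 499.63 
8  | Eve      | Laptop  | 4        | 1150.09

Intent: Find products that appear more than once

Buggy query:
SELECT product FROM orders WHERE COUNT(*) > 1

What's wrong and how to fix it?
Bug: COUNT(*) is an aggregate and cannot be used in WHERE

Fix: Group first, then use HAVING for the count condition

Corrected query:
SELECT product FROM orders GROUP BY product HAVING COUNT(*) > 1

Result:
product
-------
Monitor
Tablet 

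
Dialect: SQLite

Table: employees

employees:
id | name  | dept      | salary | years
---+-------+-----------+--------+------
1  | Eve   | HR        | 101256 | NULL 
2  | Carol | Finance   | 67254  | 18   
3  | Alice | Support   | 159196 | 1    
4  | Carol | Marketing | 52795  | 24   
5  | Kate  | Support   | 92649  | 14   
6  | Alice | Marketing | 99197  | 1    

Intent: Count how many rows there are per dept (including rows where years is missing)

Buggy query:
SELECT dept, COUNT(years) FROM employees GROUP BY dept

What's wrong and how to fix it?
Bug: COUNT(column) counts non-NULL values only; rows with NULL years aren't counted

Fix: Use COUNT(*) to count all rows regardless of NULL

Corrected query:
SELECT dept, COUNT(*) FROM employees GROUP BY dept

Result:
dept      | COUNT(*)
----------+---------
Finance   | 1       
HR        | 1       
Marketing | 2       
Support   | 2       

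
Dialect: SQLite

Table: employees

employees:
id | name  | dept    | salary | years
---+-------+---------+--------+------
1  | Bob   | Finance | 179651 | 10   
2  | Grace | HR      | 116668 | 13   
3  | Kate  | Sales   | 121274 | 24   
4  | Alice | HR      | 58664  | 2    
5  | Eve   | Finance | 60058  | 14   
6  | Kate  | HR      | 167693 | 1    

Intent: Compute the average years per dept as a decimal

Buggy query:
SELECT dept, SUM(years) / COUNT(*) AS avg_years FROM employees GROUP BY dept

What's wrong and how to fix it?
Bug: Both operands are integers, so '/' performs integer division and truncates

Fix: Multiply by 1.0 (or CAST to REAL) to force floating-point division

Corrected query:
SELECT dept, SUM(years) * 1.0 / COUNT(*) AS avg_years FROM employees GROUP BY dept

Result:
dept    | avg_years
--------+----------
Finance | 12       
HR      | 5.333333 
Sales   | 24       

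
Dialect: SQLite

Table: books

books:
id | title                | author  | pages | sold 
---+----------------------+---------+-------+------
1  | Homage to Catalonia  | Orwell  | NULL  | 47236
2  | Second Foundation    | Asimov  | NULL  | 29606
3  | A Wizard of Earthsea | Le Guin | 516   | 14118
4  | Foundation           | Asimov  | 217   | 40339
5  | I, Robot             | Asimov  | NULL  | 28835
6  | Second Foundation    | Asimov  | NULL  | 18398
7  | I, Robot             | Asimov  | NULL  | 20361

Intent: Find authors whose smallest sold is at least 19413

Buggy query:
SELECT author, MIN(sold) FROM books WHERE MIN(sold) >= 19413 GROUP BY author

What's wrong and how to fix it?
Bug: Aggregates like MIN are computed per group after WHERE runs

Fix: Use HAVING for the per-group MIN condition

Corrected query:
SELECT author, MIN(sold) FROM books GROUP BY author HAVING MIN(sold) >= 19413

Result:
author | MIN(sold)
-------+----------
Orwell | 47236    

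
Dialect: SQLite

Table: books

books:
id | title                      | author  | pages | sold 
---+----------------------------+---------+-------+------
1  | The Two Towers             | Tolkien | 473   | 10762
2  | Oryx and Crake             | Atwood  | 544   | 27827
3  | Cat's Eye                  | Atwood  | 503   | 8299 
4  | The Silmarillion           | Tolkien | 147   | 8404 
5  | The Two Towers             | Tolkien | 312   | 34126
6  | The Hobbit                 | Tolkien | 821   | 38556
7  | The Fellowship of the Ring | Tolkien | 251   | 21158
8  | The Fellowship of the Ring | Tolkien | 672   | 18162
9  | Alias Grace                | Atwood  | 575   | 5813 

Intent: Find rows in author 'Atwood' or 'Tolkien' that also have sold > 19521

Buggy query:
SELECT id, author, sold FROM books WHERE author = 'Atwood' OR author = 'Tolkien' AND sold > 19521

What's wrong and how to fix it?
Bug: Without parentheses, AND is evaluated before OR, so the sold filter only applies to the 'Tolkien' branch

Fix: Group the OR with parentheses (or use IN), then AND the threshold

Corrected query:
SELECT id, author, sold FROM books WHERE (author = 'Atwood' OR author = 'Tolkien') AND sold > 19521

Result:
id | author  | sold 
---+---------+------
2  | Atwood  | 27827
5  | Tolkien | 34126
6  | Tolkien | 38556
7  | Tolkien | 21158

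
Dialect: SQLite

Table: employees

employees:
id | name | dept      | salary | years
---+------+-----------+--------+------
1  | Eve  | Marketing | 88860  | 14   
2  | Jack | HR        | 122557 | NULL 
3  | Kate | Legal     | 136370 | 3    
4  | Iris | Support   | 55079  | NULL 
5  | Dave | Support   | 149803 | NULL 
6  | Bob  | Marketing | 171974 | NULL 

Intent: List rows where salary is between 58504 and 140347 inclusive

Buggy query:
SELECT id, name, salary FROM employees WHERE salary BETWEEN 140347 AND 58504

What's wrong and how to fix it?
Bug: The bounds are reversed; BETWEEN a AND b requires a <= b to match anything

Fix: Write BETWEEN 58504 AND 140347

Corrected query:
SELECT id, name, salary FROM employees WHERE salary BETWEEN 58504 AND 140347

Result:
id | name | salary
---+------+-------
1  | Eve  | 88860 
2  | Jack | 122557
3  | Kate | 136370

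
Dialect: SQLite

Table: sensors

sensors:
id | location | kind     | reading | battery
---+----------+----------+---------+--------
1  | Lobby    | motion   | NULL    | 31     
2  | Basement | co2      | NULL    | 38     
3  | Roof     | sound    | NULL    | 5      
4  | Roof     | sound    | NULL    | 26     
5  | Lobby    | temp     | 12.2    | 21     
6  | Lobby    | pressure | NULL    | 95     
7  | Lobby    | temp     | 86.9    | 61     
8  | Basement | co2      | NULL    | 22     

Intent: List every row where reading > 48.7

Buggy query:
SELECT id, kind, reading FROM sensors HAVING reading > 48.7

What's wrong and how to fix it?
Bug: HAVING filters the output of aggregation, but this query has no GROUP BY and no aggregate functions, so SQLite rejects it (HAVING clause on a non-aggregate query); the condition here is per row

Fix: Replace HAVING with WHERE since the condition applies to individual rows

Corrected query:
SELECT id, kind, reading FROM sensors WHERE reading > 48.7

Result:
id | kind | reading
---+------+--------
7  | temp | 86.9   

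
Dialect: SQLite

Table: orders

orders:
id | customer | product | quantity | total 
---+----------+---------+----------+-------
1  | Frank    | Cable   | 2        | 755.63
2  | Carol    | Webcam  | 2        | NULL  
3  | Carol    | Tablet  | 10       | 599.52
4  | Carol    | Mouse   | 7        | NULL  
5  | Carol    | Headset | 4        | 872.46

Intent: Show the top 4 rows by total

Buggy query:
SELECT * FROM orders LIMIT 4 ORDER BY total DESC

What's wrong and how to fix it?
Bug: LIMIT must come after ORDER BY

Fix: Sort with ORDER BY, then apply LIMIT

Corrected query:
SELECT * FROM orders ORDER BY total DESC LIMIT 4

Result:
id | customer | product | quantity | total 
---+----------+---------+----------+-------
5  | Carol    | Headset | 4        | 872.46
1  | Frank    | Cable   | 2        | 755.63
3  | Carol    | Tablet  | 10       | 599.52
2  | Carol    | Webcam  | 2        | NULL  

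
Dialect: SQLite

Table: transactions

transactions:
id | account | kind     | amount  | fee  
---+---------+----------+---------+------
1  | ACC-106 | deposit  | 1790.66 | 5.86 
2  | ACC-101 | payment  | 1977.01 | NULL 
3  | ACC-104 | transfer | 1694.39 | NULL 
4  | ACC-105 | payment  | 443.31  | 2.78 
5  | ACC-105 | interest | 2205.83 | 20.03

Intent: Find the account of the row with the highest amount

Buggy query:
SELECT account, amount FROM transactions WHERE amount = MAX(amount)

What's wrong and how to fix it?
Bug: WHERE is evaluated per row; an aggregate over the whole table isn't defined there

Fix: Wrap MAX in a scalar subquery so WHERE compares against a single value

Corrected query:
SELECT account, amount FROM transactions WHERE amount = (SELECT MAX(amount) FROM transactions)

Result:
account | amount 
--------+--------
ACC-105 | 2205.83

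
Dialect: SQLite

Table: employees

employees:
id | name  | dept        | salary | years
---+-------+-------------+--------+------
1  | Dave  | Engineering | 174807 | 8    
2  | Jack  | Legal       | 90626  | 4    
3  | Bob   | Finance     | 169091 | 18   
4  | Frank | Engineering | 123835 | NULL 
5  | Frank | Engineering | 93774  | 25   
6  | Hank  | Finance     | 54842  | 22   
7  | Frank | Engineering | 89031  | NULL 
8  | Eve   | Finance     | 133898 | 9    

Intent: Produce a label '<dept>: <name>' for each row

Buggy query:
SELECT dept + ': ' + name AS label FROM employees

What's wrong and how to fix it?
Bug: SQLite uses || for string concatenation; + coerces text to numbers (yielding 0)

Fix: Replace + with || to concatenate text

Corrected query:
SELECT dept || ': ' || name AS label FROM employees

Result:
label             
------------------
Engineering: Dave 
Legal: Jack       
Finance: Bob      
Engineering: Frank
Engineering: Frank
Finance: Hank     
Engineering: Frank
Finance: Eve      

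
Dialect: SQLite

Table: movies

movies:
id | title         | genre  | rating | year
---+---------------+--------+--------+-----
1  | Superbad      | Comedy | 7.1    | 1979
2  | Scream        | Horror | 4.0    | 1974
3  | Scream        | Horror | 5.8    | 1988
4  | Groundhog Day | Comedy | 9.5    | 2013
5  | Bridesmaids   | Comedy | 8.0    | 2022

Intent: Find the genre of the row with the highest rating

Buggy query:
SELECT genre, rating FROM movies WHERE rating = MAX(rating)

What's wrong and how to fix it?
Bug: WHERE is evaluated per row; an aggregate over the whole table isn't defined there

Fix: Wrap MAX in a scalar subquery so WHERE compares against a single value

Corrected query:
SELECT genre, rating FROM movies WHERE rating = (SELECT MAX(rating) FROM movies)

Result:
genre  | rating
-------+-------
Comedy | 9.5   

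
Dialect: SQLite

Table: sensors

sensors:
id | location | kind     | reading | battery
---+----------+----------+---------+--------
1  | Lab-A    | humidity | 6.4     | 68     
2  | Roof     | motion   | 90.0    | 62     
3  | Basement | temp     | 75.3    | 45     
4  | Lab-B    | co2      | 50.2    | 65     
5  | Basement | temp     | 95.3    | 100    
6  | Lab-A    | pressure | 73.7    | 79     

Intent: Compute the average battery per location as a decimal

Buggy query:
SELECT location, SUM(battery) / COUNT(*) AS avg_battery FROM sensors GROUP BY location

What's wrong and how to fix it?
Bug: Both operands are integers, so '/' performs integer division and truncates

Fix: Cast one side to REAL so the division keeps the fractional part

Corrected query:
SELECT location, SUM(battery) * 1.0 / COUNT(*) AS avg_battery FROM sensors GROUP BY location

Result:
location | avg_battery
---------+------------
Basement | 72.5       
Lab-A    | 73.5       
Lab-B    | 65         
Roof     | 62         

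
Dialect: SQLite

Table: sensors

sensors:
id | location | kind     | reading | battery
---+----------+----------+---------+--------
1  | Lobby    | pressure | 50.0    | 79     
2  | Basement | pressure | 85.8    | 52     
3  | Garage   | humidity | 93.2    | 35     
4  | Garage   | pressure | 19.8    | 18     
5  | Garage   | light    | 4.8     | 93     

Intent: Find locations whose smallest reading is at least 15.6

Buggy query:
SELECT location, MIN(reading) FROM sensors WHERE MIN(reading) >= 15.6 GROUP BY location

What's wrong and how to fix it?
Bug: MIN() in WHERE is a misuse of aggregate

Fix: Replace WHERE with HAVING after the GROUP BY

Corrected query:
SELECT location, MIN(reading) FROM sensors GROUP BY location HAVING MIN(reading) >= 15.6

Result:
location | MIN(reading)
---------+-------------
Basement | 85.8        
Lobby    | 50          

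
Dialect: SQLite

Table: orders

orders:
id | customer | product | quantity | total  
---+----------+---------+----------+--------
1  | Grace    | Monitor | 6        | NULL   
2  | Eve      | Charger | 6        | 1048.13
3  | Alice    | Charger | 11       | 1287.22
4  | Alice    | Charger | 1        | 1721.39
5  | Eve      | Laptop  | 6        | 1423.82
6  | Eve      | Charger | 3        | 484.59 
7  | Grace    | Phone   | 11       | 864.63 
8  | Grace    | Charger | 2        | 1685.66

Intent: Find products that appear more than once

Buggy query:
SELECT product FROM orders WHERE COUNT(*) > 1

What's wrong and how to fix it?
Bug: COUNT(*) is an aggregate and cannot be used in WHERE

Fix: Group first, then use HAVING for the count condition

Corrected query:
SELECT product FROM orders GROUP BY product HAVING COUNT(*) > 1

Result:
product
-------
Charger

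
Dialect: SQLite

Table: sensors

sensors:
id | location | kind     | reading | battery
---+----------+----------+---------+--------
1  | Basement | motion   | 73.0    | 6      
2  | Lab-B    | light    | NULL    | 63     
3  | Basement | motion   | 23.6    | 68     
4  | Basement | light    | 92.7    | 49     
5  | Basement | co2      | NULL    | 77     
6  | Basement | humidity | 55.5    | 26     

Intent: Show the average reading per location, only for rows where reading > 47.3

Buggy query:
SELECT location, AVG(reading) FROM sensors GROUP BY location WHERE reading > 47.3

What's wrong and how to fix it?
Bug: Row-level WHERE must come before GROUP BY in the clause order

Fix: Move the WHERE clause before GROUP BY

Corrected query:
SELECT location, AVG(reading) FROM sensors WHERE reading > 47.3 GROUP BY location

Result:
location | AVG(reading)
---------+-------------
Basement | 73.733333   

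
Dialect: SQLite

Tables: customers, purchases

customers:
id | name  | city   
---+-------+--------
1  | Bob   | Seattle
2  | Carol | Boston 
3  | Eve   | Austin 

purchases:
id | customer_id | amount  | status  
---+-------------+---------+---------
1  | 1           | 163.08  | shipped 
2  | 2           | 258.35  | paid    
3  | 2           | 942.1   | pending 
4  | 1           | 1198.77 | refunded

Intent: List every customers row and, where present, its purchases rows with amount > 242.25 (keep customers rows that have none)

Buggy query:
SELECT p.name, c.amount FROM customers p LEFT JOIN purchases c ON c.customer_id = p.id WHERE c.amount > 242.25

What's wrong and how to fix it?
Bug: Filtering c.amount in WHERE discards the NULL rows produced by LEFT JOIN, turning it into an inner join

Fix: Move the right-table condition into the ON clause so unmatched parents are kept

Corrected query:
SELECT p.name, c.amount FROM customers p LEFT JOIN purchases c ON c.customer_id = p.id AND c.amount > 242.25

Result:
name  | amount 
------+--------
Bob   | 1198.77
Carol | 258.35 
Carol | 942.1  
Eve   | NULL   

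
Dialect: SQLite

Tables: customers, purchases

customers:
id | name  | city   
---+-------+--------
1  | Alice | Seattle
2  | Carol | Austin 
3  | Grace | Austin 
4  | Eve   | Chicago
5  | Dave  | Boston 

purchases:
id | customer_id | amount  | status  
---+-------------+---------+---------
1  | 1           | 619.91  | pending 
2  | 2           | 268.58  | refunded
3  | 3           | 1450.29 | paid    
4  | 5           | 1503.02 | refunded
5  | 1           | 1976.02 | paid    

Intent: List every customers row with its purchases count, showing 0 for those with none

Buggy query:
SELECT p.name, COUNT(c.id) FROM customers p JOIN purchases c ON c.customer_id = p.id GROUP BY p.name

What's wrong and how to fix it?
Bug: An inner join excludes parents with zero children

Fix: Switch to LEFT JOIN to retain unmatched parent rows

Corrected query:
SELECT p.name, COUNT(c.id) FROM customers p LEFT JOIN purchases c ON c.customer_id = p.id GROUP BY p.name

Result:
name  | COUNT(c.id)
------+------------
Alice | 2          
Carol | 1          
Dave  | 1          
Eve   | 0          
Grace | 1          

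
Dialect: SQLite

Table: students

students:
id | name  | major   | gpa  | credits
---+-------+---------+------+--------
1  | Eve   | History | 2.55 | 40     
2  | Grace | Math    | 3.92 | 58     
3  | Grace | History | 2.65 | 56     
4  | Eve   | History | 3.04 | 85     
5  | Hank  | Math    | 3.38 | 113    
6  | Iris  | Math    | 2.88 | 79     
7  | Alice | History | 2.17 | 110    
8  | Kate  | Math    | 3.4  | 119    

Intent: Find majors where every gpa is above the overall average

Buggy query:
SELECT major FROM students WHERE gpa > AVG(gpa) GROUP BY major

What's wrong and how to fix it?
Bug: AVG() is an aggregate; it can't sit directly in WHERE

Fix: Compute the overall average in a scalar subquery and compare each group's MIN against it in HAVING

Corrected query:
SELECT major FROM students GROUP BY major HAVING MIN(gpa) > (SELECT AVG(gpa) FROM students)

Result:
(no rows)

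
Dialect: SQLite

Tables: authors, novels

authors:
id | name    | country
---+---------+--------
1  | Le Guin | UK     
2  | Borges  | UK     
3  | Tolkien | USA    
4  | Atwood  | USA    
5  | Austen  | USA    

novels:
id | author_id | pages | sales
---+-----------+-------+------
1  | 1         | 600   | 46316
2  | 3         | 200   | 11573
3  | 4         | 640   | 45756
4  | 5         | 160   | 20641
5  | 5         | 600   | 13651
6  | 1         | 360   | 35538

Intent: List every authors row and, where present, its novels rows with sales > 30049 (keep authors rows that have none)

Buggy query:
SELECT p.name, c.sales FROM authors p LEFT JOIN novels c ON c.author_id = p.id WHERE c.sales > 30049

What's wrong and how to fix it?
Bug: Filtering c.sales in WHERE discards the NULL rows produced by LEFT JOIN, turning it into an inner join

Fix: Move the right-table condition into the ON clause so unmatched parents are kept

Corrected query:
SELECT p.name, c.sales FROM authors p LEFT JOIN novels c ON c.author_id = p.id AND c.sales > 30049

Result:
name    | sales
--------+------
Le Guin | 35538
Le Guin | 46316
Borges  | NULL 
Tolkien | NULL 
Atwood  | 45756
Austen  | NULL 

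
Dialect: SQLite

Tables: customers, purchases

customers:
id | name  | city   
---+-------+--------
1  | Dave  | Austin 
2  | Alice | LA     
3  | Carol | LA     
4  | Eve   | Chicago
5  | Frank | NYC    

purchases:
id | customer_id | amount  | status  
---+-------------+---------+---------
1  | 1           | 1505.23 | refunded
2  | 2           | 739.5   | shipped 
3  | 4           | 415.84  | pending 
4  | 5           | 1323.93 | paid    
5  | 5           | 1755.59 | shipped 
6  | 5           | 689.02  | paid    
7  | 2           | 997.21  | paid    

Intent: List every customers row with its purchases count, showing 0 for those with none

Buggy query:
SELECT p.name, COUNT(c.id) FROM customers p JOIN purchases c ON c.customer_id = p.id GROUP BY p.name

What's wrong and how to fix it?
Bug: INNER JOIN drops customers rows that have no matching purchases rows

Fix: Use LEFT JOIN so parents without children still appear (COUNT(c.id) gives 0)

Corrected query:
SELECT p.name, COUNT(c.id) FROM customers p LEFT JOIN purchases c ON c.customer_id = p.id GROUP BY p.name

Result:
name  | COUNT(c.id)
------+------------
Alice | 2          
Carol | 0          
Dave  | 1          
Eve   | 1          
Frank | 3          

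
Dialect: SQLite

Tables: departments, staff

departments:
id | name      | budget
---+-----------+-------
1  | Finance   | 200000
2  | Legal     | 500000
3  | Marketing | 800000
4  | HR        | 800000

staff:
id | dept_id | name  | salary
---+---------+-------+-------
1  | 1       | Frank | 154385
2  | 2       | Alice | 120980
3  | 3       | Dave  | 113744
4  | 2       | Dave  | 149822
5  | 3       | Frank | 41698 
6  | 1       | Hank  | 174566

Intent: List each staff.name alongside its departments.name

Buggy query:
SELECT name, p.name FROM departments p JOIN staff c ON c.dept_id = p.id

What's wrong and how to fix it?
Bug: Both tables have a 'name' column; the unqualified reference is ambiguous

Fix: Prefix ambiguous columns with the table alias

Corrected query:
SELECT c.name, p.name FROM departments p JOIN staff c ON c.dept_id = p.id

Result:
name  | name     
------+----------
Frank | Finance  
Alice | Legal    
Dave  | Marketing
Dave  | Legal    
Frank | Marketing
Hank  | Finance  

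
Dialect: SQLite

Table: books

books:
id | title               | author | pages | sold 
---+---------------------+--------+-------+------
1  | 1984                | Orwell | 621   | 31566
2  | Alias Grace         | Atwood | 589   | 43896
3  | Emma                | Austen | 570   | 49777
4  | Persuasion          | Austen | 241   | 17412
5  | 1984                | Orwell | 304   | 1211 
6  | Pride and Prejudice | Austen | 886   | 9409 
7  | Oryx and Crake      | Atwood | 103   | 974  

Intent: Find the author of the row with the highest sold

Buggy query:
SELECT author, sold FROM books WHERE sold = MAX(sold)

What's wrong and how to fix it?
Bug: MAX(sold) is an aggregate and cannot be used directly in WHERE

Fix: Wrap MAX in a scalar subquery so WHERE compares against a single value

Corrected query:
SELECT author, sold FROM books WHERE sold = (SELECT MAX(sold) FROM books)

Result:
author | sold 
-------+------
Austen | 49777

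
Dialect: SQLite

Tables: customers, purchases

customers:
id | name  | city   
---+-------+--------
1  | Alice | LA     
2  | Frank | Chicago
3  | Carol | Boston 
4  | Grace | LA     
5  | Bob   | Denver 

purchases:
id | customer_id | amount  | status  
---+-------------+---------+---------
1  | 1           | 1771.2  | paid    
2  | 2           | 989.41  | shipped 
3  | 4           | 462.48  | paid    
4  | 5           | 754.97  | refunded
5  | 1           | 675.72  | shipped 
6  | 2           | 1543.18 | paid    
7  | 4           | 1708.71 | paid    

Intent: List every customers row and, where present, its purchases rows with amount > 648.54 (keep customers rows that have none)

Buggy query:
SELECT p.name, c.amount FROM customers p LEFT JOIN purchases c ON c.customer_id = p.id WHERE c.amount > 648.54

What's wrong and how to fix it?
Bug: A WHERE condition on the right-hand table after LEFT JOIN drops unmatched parents

Fix: Move the right-table condition into the ON clause so unmatched parents are kept

Corrected query:
SELECT p.name, c.amount FROM customers p LEFT JOIN purchases c ON c.customer_id = p.id AND c.amount > 648.54

Result:
name  | amount 
------+--------
Alice | 675.72 
Alice | 1771.2 
Frank | 989.41 
Frank | 1543.18
Carol | NULL   
Grace | 1708.71
Bob   | 754.97 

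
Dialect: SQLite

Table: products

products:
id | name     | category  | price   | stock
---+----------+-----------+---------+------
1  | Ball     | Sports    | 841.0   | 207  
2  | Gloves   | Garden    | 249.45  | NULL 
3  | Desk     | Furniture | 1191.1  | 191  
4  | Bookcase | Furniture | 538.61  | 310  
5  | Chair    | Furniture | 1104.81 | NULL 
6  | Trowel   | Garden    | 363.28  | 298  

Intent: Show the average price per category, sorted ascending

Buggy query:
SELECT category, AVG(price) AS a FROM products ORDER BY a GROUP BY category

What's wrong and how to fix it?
Bug: GROUP BY must precede ORDER BY

Fix: Reorder: SELECT … FROM … GROUP BY … ORDER BY …

Corrected query:
SELECT category, AVG(price) AS a FROM products GROUP BY category ORDER BY a

Result:
category  | a      
----------+--------
Garden    | 306.365
Sports    | 841    
Furniture | 944.84 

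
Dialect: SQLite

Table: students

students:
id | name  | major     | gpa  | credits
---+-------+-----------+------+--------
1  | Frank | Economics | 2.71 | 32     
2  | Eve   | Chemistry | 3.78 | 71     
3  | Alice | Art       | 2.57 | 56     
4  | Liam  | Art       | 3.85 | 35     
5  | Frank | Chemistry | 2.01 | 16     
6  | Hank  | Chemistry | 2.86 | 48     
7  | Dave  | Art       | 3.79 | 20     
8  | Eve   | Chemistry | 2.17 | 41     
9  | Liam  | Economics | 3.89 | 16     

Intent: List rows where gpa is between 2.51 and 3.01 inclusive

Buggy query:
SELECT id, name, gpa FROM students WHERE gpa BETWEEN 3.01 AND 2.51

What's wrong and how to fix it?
Bug: The bounds are reversed; BETWEEN a AND b requires a <= b to match anything

Fix: Swap the bounds so the smaller value comes first

Corrected query:
SELECT id, name, gpa FROM students WHERE gpa BETWEEN 2.51 AND 3.01

Result:
id | name  | gpa 
---+-------+-----
1  | Frank | 2.71
3  | Alice | 2.57
6  | Hank  | 2.86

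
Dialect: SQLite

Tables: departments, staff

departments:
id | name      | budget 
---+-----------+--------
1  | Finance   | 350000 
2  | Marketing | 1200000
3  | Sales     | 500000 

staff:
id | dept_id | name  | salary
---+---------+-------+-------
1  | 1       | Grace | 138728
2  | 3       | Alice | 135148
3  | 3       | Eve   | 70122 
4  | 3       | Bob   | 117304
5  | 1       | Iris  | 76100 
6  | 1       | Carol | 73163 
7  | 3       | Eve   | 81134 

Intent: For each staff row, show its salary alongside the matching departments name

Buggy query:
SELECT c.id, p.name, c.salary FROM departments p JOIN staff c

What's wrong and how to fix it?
Bug: Missing join condition: each staff row is matched to all departments rows instead of just its own

Fix: Add ON c.dept_id = p.id to the JOIN

Corrected query:
SELECT c.id, p.name, c.salary FROM departments p JOIN staff c ON c.dept_id = p.id

Result:
id | name    | salary
---+---------+-------
1  | Finance | 138728
2  | Sales   | 135148
3  | Sales   | 70122 
4  | Sales   | 117304
5  | Finance | 76100 
6  | Finance | 73163 
7  | Sales   | 81134 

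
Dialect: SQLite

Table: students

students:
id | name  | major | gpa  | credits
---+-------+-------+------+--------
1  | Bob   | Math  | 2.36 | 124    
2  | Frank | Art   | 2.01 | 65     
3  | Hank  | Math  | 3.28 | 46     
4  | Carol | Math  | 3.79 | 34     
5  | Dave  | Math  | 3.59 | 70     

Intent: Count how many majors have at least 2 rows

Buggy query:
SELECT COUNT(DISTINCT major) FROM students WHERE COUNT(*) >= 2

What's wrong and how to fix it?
Bug: WHERE filters individual rows, not groups, so a group-level COUNT is invalid there

Fix: Use a subquery that GROUPs and filters with HAVING, then count its rows

Corrected query:
SELECT COUNT(*) FROM (SELECT major FROM students GROUP BY major HAVING COUNT(*) >= 2)

Result:
COUNT(*)
--------
1       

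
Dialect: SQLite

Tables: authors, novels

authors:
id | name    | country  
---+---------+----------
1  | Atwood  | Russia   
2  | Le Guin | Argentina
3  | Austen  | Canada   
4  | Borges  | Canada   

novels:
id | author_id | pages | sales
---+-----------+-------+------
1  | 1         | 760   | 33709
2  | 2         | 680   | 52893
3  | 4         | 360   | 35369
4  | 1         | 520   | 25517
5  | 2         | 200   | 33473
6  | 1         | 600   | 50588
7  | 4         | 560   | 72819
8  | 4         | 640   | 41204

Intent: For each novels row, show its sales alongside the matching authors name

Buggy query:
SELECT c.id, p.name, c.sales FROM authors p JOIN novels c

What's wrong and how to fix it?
Bug: JOIN with no ON clause produces a cartesian product; every novels row pairs with every authors row

Fix: Specify the join condition linking the foreign key to the parent id

Corrected query:
SELECT c.id, p.name, c.sales FROM authors p JOIN novels c ON c.author_id = p.id

Result:
id | name    | sales
---+---------+------
1  | Atwood  | 33709
2  | Le Guin | 52893
3  | Borges  | 35369
4  | Atwood  | 25517
5  | Le Guin | 33473
6  | Atwood  | 50588
7  | Borges  | 72819
8  | Borges  | 41204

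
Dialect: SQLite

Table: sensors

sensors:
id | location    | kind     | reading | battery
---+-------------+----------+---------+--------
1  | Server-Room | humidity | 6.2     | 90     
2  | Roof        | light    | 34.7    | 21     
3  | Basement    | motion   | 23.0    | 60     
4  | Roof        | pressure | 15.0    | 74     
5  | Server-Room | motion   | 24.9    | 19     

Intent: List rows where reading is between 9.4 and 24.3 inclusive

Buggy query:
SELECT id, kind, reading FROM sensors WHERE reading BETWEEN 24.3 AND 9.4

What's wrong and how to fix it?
Bug: The bounds are reversed; BETWEEN a AND b requires a <= b to match anything

Fix: Write BETWEEN 9.4 AND 24.3

Corrected query:
SELECT id, kind, reading FROM sensors WHERE reading BETWEEN 9.4 AND 24.3

Result:
id | kind     | reading
---+----------+--------
3  | motion   | 23     
4  | pressure | 15     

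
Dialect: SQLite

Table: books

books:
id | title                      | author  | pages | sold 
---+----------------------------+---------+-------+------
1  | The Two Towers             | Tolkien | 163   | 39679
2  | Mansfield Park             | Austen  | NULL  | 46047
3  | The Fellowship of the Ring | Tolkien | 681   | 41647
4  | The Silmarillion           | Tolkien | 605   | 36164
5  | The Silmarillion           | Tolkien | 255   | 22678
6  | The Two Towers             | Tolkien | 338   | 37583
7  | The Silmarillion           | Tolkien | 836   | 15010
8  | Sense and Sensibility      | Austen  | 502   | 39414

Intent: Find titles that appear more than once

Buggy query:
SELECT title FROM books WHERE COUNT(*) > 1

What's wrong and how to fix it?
Bug: WHERE can't reference COUNT(*); aggregates are computed after WHERE

Fix: GROUP BY title, then filter groups with HAVING COUNT(*) > 1

Corrected query:
SELECT title FROM books GROUP BY title HAVING COUNT(*) > 1

Result:
title           
----------------
The Silmarillion
The Two Towers  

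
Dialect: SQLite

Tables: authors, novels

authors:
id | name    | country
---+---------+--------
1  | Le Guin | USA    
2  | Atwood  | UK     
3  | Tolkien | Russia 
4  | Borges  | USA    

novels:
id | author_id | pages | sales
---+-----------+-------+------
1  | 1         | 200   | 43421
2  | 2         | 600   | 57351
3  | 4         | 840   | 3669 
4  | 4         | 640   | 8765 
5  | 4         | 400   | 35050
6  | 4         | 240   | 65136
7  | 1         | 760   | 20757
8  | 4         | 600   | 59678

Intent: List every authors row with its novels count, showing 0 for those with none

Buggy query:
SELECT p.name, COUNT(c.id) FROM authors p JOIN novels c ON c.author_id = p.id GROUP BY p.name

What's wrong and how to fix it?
Bug: An inner join excludes parents with zero children

Fix: Use LEFT JOIN so parents without children still appear (COUNT(c.id) gives 0)

Corrected query:
SELECT p.name, COUNT(c.id) FROM authors p LEFT JOIN novels c ON c.author_id = p.id GROUP BY p.name

Result:
name    | COUNT(c.id)
--------+------------
Atwood  | 1          
Borges  | 5          
Le Guin | 2          
Tolkien | 0          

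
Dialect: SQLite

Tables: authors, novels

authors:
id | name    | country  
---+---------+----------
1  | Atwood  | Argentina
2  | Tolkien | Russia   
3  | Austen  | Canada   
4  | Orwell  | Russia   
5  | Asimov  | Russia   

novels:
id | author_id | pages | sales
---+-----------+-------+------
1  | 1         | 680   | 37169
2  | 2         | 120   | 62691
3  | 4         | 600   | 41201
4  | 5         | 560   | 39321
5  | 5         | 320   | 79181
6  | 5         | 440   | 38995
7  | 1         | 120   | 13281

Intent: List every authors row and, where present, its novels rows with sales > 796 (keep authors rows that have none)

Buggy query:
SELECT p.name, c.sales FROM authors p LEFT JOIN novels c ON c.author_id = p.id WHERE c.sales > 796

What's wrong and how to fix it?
Bug: Filtering c.sales in WHERE discards the NULL rows produced by LEFT JOIN, turning it into an inner join

Fix: Put 'c.sales > 796' in the JOIN's ON clause instead of WHERE

Corrected query:
SELECT p.name, c.sales FROM authors p LEFT JOIN novels c ON c.author_id = p.id AND c.sales > 796

Result:
name    | sales
--------+------
Atwood  | 13281
Atwood  | 37169
Tolkien | 62691
Austen  | NULL 
Orwell  | 41201
Asimov  | 38995
Asimov  | 39321
Asimov  | 79181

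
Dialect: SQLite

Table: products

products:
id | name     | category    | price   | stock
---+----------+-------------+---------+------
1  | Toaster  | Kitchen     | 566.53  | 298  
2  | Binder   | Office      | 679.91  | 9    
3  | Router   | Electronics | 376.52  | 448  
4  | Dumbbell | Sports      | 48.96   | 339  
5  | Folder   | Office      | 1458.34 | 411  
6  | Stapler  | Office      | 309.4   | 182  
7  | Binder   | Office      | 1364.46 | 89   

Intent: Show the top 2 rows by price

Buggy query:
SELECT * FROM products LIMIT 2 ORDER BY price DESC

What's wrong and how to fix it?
Bug: LIMIT must come after ORDER BY

Fix: Sort with ORDER BY, then apply LIMIT

Corrected query:
SELECT * FROM products ORDER BY price DESC LIMIT 2

Result:
id | name   | category | price   | stock
---+--------+----------+---------+------
5  | Folder | Office   | 1458.34 | 411  
7  | Binder | Office   | 1364.46 | 89   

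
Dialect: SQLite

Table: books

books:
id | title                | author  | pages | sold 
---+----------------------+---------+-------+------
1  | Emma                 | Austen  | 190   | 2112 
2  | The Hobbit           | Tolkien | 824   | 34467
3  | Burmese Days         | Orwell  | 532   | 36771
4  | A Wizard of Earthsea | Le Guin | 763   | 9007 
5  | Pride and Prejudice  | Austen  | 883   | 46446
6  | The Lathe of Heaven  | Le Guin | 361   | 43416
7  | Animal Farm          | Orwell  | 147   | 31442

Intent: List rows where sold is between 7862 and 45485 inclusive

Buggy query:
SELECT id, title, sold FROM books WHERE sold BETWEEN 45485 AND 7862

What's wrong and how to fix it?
Bug: BETWEEN expects the lower bound first; with 45485 AND 7862 the range is empty

Fix: Swap the bounds so the smaller value comes first

Corrected query:
SELECT id, title, sold FROM books WHERE sold BETWEEN 7862 AND 45485

Result:
id | title                | sold 
---+----------------------+------
2  | The Hobbit           | 34467
3  | Burmese Days         | 36771
4  | A Wizard of Earthsea | 9007 
6  | The Lathe of Heaven  | 43416
7  | Animal Farm          | 31442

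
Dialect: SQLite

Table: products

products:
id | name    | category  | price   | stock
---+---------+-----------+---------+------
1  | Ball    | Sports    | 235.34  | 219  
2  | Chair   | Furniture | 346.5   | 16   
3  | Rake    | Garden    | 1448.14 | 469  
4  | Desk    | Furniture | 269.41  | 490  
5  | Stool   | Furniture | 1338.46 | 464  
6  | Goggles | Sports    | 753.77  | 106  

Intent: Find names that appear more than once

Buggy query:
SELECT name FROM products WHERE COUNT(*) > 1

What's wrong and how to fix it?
Bug: WHERE can't reference COUNT(*); aggregates are computed after WHERE

Fix: GROUP BY name, then filter groups with HAVING COUNT(*) > 1

Corrected query:
SELECT name FROM products GROUP BY name HAVING COUNT(*) > 1

Result:
(no rows)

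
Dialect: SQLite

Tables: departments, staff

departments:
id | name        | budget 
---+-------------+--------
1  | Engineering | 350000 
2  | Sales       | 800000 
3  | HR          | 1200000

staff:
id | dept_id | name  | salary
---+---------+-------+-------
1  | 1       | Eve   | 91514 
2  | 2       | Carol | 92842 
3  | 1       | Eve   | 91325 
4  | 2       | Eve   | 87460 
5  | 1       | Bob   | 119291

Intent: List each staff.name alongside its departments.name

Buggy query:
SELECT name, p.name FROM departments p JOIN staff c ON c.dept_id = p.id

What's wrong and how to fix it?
Bug: Both tables have a 'name' column; the unqualified reference is ambiguous

Fix: Prefix ambiguous columns with the table alias

Corrected query:
SELECT c.name, p.name FROM departments p JOIN staff c ON c.dept_id = p.id

Result:
name  | name       
------+------------
Eve   | Engineering
Carol | Sales      
Eve   | Engineering
Eve   | Sales      
Bob   | Engineering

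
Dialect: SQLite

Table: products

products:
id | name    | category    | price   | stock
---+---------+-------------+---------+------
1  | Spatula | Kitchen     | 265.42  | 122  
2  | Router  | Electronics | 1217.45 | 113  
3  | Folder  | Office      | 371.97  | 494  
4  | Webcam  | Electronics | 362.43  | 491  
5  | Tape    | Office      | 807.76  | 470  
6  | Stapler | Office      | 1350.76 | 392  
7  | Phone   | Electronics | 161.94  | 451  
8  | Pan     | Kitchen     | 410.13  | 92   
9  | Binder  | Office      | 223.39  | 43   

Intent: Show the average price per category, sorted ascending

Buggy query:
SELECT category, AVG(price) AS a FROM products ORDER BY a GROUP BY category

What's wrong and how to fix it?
Bug: GROUP BY must precede ORDER BY

Fix: Move ORDER BY to the end, after GROUP BY

Corrected query:
SELECT category, AVG(price) AS a FROM products GROUP BY category ORDER BY a

Result:
category    | a         
------------+-----------
Kitchen     | 337.775   
Electronics | 580.606667
Office      | 688.47    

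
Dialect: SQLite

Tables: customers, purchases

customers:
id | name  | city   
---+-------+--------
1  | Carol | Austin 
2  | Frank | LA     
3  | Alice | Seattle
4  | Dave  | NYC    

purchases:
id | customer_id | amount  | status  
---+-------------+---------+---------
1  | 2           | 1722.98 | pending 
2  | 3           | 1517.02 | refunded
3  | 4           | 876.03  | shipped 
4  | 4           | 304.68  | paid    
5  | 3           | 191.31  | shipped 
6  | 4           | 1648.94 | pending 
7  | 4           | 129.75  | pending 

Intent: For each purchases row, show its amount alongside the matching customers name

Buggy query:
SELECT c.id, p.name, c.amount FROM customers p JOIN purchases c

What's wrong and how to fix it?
Bug: JOIN with no ON clause produces a cartesian product; every purchases row pairs with every customers row

Fix: Specify the join condition linking the foreign key to the parent id

Corrected query:
SELECT c.id, p.name, c.amount FROM customers p JOIN purchases c ON c.customer_id = p.id

Result:
id | name  | amount 
---+-------+--------
1  | Frank | 1722.98
2  | Alice | 1517.02
3  | Dave  | 876.03 
4  | Dave  | 304.68 
5  | Alice | 191.31 
6  | Dave  | 1648.94
7  | Dave  | 129.75 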